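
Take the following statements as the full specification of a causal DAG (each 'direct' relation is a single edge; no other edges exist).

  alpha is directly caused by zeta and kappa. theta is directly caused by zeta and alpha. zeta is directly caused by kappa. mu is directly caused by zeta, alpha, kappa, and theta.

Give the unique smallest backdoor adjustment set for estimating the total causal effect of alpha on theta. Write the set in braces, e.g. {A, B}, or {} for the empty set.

Variables eligible for adjustment (non-descendants of alpha, excluding alpha and theta): {kappa, zeta}.
Backdoor paths from alpha to theta:
  P1: alpha <- kappa -> zeta -> theta
  P2: alpha <- kappa -> zeta -> mu <- theta
  P3: alpha <- kappa -> mu <- zeta -> theta
  P4: alpha <- kappa -> mu <- theta
  P5: alpha <- zeta <- kappa -> mu <- theta
  P6: alpha <- zeta -> theta
  P7: alpha <- zeta -> mu <- theta
The empty set is not sufficient: P1 (alpha <- kappa -> zeta -> theta) has no collider blocking it and no conditioned non-collider, so it is open.
Try {zeta}:
  P1: blocked at chain node zeta ∈ conditioning set.
  P2: blocked at chain node zeta ∈ conditioning set.
  P3: blocked at collider mu (neither it nor any descendant is in the conditioning set).
  P4: blocked at collider mu (neither it nor any descendant is in the conditioning set).
  P5: blocked at chain node zeta ∈ conditioning set.
  P6: blocked at fork node zeta ∈ conditioning set.
  P7: blocked at fork node zeta ∈ conditioning set.
{zeta} contains no descendant of alpha and blocks every backdoor path.
No other singleton works — e.g. {kappa} leaves P6 open — so {zeta} is the unique smallest valid adjustment set.

{zeta}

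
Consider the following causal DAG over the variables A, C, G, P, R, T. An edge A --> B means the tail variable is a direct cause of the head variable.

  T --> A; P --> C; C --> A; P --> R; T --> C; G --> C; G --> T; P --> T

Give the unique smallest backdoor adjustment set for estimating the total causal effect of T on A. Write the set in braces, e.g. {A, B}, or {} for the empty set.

Variables eligible for adjustment (non-descendants of T, excluding T and A): {G, P, R}.
Backdoor paths from T to A:
  P1: T <- G -> C -> A
  P2: T <- P -> C -> A
The empty set is not sufficient: P1 (T <- G -> C -> A) has no collider blocking it and no conditioned non-collider, so it is open.
Try {G, P}:
  P1: blocked at fork node G ∈ conditioning set.
  P2: blocked at fork node P ∈ conditioning set.
{G, P} contains no descendant of T and blocks every backdoor path.
Every element of {G, P} is needed (dropping G leaves P1 open; dropping P leaves P2 open), so no proper subset is valid.
Among all size-2 subsets of the eligible variables, only {G, P} blocks every backdoor path, so it is the unique smallest valid adjustment set.

{G, P}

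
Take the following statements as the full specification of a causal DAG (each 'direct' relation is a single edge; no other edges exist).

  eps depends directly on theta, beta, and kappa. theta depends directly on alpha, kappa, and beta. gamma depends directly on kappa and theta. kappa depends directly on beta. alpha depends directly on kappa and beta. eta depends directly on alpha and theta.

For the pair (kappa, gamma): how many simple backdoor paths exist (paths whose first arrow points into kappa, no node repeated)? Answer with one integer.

4

A backdoor path from kappa to gamma is any simple undirected path whose first edge points into kappa (i.e. leaves kappa via a parent).
Parents of kappa: {beta}.
Enumerating:
  P1: kappa <- beta -> alpha -> theta -> gamma
  P2: kappa <- beta -> alpha -> eta <- theta -> gamma
  P3: kappa <- beta -> theta -> gamma
  P4: kappa <- beta -> eps <- theta -> gamma
That exhausts the simple backdoor paths. Count: 4.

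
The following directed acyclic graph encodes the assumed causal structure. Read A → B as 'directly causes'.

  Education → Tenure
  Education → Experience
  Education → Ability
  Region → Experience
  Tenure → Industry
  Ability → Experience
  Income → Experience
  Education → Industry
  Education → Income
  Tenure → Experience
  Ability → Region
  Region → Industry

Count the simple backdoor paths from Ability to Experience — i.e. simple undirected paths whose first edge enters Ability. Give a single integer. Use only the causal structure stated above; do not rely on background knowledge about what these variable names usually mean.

A backdoor path from Ability to Experience is any simple undirected path whose first edge points into Ability (i.e. leaves Ability via a parent).
Parents of Ability: {Education}.
Enumerating:
  P1: Ability <- Education -> Tenure -> Industry <- Region -> Experience
  P2: Ability <- Education -> Tenure -> Experience
  P3: Ability <- Education -> Income -> Experience
  P4: Ability <- Education -> Industry <- Tenure -> Experience
  P5: Ability <- Education -> Industry <- Region -> Experience
  P6: Ability <- Education -> Experience
That exhausts the simple backdoor paths. Count: 6.

6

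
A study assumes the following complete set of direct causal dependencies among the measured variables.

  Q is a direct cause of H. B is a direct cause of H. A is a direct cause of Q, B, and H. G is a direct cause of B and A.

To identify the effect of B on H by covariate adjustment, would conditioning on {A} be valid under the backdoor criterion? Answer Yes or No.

Backdoor paths from B to H (paths whose first edge points into B):
  P1: B <- G -> A -> Q -> H
  P2: B <- G -> A -> H
  P3: B <- A -> Q -> H
  P4: B <- A -> H
Condition 1 (no descendant of B in the set): holds — descendants of B are {H}; none are in {A}.
Condition 2 (every backdoor path blocked by {A}):
  P1: blocked at chain node A ∈ conditioning set.
  P2: blocked at chain node A ∈ conditioning set.
  P3: blocked at fork node A ∈ conditioning set.
  P4: blocked at fork node A ∈ conditioning set.
{A} satisfies the backdoor criterion.

Yes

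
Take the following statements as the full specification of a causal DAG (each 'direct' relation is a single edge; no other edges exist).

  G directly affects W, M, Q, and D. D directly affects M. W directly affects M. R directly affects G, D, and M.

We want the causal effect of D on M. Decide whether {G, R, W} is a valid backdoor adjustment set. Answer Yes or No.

Backdoor paths from D to M (paths whose first edge points into D):
  P1: D <- R -> G -> W -> M
  P2: D <- R -> G -> M
  P3: D <- R -> M
  P4: D <- G <- R -> M
  P5: D <- G -> W -> M
  P6: D <- G -> M
Condition 1 (no descendant of D in the set): holds — descendants of D are {M}; none are in {G, R, W}.
Condition 2 (every backdoor path blocked by {G, R, W}):
  P1: blocked at fork node R ∈ conditioning set.
  P2: blocked at fork node R ∈ conditioning set.
  P3: blocked at fork node R ∈ conditioning set.
  P4: blocked at chain node G ∈ conditioning set.
  P5: blocked at fork node G ∈ conditioning set.
  P6: blocked at fork node G ∈ conditioning set.
{G, R, W} satisfies the backdoor criterion.

Yes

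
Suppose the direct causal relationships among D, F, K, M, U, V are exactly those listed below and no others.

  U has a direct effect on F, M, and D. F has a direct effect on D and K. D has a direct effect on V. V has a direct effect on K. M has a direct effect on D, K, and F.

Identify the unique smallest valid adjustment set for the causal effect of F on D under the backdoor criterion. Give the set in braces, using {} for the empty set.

Variables eligible for adjustment (non-descendants of F, excluding F and D): {M, U}.
Backdoor paths from F to D:
  P1: F <- U -> M -> D
  P2: F <- U -> M -> K <- V <- D
  P3: F <- U -> D
  P4: F <- M <- U -> D
  P5: F <- M -> D
  P6: F <- M -> K <- V <- D
The empty set is not sufficient: P1 (F <- U -> M -> D) has no collider blocking it and no conditioned non-collider, so it is open.
Try {M, U}:
  P1: blocked at fork node U ∈ conditioning set.
  P2: blocked at fork node U ∈ conditioning set.
  P3: blocked at fork node U ∈ conditioning set.
  P4: blocked at chain node M ∈ conditioning set.
  P5: blocked at fork node M ∈ conditioning set.
  P6: blocked at fork node M ∈ conditioning set.
{M, U} contains no descendant of F and blocks every backdoor path.
Every element of {M, U} is needed (dropping M leaves P5 open; dropping U leaves P3 open), so no proper subset is valid.
Among all size-2 subsets of the eligible variables, only {M, U} blocks every backdoor path, so it is the unique smallest valid adjustment set.

{M, U}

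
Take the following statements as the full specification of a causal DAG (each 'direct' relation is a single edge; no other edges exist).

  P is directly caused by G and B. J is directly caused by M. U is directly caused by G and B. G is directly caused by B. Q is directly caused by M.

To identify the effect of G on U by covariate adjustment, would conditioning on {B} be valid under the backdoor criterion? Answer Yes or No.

Backdoor paths from G to U (paths whose first edge points into G):
  P1: G <- B -> U
Condition 1 (no descendant of G in the set): holds — descendants of G are {P, U}; none are in {B}.
Condition 2 (every backdoor path blocked by {B}):
  P1: blocked at fork node B ∈ conditioning set.
{B} satisfies the backdoor criterion.

Yes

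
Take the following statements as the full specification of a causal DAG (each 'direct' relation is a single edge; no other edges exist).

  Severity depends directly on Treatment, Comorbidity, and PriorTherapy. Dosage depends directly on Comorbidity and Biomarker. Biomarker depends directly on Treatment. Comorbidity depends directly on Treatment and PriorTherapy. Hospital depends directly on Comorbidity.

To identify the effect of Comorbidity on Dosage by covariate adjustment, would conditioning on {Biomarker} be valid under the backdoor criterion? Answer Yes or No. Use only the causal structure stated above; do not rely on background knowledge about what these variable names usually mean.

Backdoor paths from Comorbidity to Dosage (paths whose first edge points into Comorbidity):
  P1: Comorbidity <- Treatment -> Biomarker -> Dosage
  P2: Comorbidity <- PriorTherapy -> Severity <- Treatment -> Biomarker -> Dosage
Condition 1 (no descendant of Comorbidity in the set): holds — descendants of Comorbidity are {Dosage, Hospital, Severity}; none are in {Biomarker}.
Condition 2 (every backdoor path blocked by {Biomarker}):
  P1: blocked at chain node Biomarker ∈ conditioning set.
  P2: blocked at collider Severity (neither it nor any descendant is in the conditioning set).
{Biomarker} satisfies the backdoor criterion.

Yes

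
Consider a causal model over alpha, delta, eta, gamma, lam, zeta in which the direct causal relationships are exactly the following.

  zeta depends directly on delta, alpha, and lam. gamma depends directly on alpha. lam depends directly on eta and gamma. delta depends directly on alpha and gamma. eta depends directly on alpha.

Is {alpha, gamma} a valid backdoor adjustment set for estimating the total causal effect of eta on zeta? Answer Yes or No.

Yes

Backdoor paths from eta to zeta (paths whose first edge points into eta):
  P1: eta <- alpha -> gamma -> delta -> zeta
  P2: eta <- alpha -> gamma -> lam -> zeta
  P3: eta <- alpha -> delta <- gamma -> lam -> zeta
  P4: eta <- alpha -> delta -> zeta
  P5: eta <- alpha -> zeta
Condition 1 (no descendant of eta in the set): holds — descendants of eta are {lam, zeta}; none are in {alpha, gamma}.
Condition 2 (every backdoor path blocked by {alpha, gamma}):
  P1: blocked at fork node alpha ∈ conditioning set.
  P2: blocked at fork node alpha ∈ conditioning set.
  P3: blocked at fork node alpha ∈ conditioning set.
  P4: blocked at fork node alpha ∈ conditioning set.
  P5: blocked at fork node alpha ∈ conditioning set.
{alpha, gamma} satisfies the backdoor criterion.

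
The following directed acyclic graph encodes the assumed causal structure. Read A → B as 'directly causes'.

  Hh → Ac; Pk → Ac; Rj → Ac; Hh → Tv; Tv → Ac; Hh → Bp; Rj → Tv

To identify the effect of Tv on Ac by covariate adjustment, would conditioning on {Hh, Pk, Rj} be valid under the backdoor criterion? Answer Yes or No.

Backdoor paths from Tv to Ac (paths whose first edge points into Tv):
  P1: Tv <- Rj -> Ac
  P2: Tv <- Hh -> Ac
Condition 1 (no descendant of Tv in the set): holds — descendants of Tv are {Ac}; none are in {Hh, Pk, Rj}.
Condition 2 (every backdoor path blocked by {Hh, Pk, Rj}):
  P1: blocked at fork node Rj ∈ conditioning set.
  P2: blocked at fork node Hh ∈ conditioning set.
{Hh, Pk, Rj} satisfies the backdoor criterion.

Yes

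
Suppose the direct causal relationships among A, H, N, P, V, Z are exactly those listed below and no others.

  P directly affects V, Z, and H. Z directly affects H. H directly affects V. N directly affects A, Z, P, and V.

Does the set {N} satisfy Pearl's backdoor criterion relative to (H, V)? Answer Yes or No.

No

Backdoor paths from H to V (paths whose first edge points into H):
  P1: H <- P <- N -> V
  P2: H <- P -> Z <- N -> V
  P3: H <- P -> V
  P4: H <- Z <- N -> P -> V
  P5: H <- Z <- N -> V
  P6: H <- Z <- P <- N -> V
  P7: H <- Z <- P -> V
Condition 1 (no descendant of H in the set): holds — descendants of H are {V}; none are in {N}.
Condition 2 (every backdoor path blocked by {N}):
  P1: blocked at fork node N ∈ conditioning set.
  P2: blocked at collider Z (neither it nor any descendant is in the conditioning set).
  P3: open — no interior node is in the conditioning set.
  P4: blocked at fork node N ∈ conditioning set.
  P5: blocked at fork node N ∈ conditioning set.
  P6: blocked at fork node N ∈ conditioning set.
  P7: open — no interior node is in the conditioning set.
{N} does not satisfy the backdoor criterion.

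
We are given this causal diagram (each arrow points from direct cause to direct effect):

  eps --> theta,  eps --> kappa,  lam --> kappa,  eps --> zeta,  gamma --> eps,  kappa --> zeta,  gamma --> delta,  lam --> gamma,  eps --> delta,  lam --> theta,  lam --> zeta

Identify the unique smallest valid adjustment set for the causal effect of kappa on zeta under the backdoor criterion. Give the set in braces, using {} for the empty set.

{eps, lam}

Variables eligible for adjustment (non-descendants of kappa, excluding kappa and zeta): {delta, eps, gamma, lam, theta}.
Backdoor paths from kappa to zeta:
  P1: kappa <- lam -> gamma -> eps -> zeta
  P2: kappa <- lam -> gamma -> delta <- eps -> zeta
  P3: kappa <- lam -> theta <- eps -> zeta
  P4: kappa <- lam -> zeta
  P5: kappa <- eps <- gamma <- lam -> zeta
  P6: kappa <- eps -> delta <- gamma <- lam -> zeta
  P7: kappa <- eps -> theta <- lam -> zeta
  P8: kappa <- eps -> zeta
The empty set is not sufficient: P1 (kappa <- lam -> gamma -> eps -> zeta) has no collider blocking it and no conditioned non-collider, so it is open.
Try {eps, lam}:
  P1: blocked at fork node lam ∈ conditioning set.
  P2: blocked at fork node lam ∈ conditioning set.
  P3: blocked at fork node lam ∈ conditioning set.
  P4: blocked at fork node lam ∈ conditioning set.
  P5: blocked at chain node eps ∈ conditioning set.
  P6: blocked at fork node eps ∈ conditioning set.
  P7: blocked at fork node eps ∈ conditioning set.
  P8: blocked at fork node eps ∈ conditioning set.
{eps, lam} contains no descendant of kappa and blocks every backdoor path.
Every element of {eps, lam} is needed (dropping eps leaves P8 open; dropping lam leaves P4 open), so no proper subset is valid.
Among all size-2 subsets of the eligible variables, only {eps, lam} blocks every backdoor path, so it is the unique smallest valid adjustment set.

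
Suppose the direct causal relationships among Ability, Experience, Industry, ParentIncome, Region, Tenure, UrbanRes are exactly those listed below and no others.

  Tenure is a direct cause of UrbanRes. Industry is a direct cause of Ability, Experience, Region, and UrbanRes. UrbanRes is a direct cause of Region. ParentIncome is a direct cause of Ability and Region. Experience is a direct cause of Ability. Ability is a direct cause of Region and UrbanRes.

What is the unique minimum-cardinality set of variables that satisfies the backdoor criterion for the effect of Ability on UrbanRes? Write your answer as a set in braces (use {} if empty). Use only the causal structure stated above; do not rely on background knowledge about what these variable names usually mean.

Variables eligible for adjustment (non-descendants of Ability, excluding Ability and UrbanRes): {Experience, Industry, ParentIncome, Tenure}.
Backdoor paths from Ability to UrbanRes:
  P1: Ability <- Industry -> UrbanRes
  P2: Ability <- Industry -> Region <- UrbanRes
  P3: Ability <- ParentIncome -> Region <- Industry -> UrbanRes
  P4: Ability <- ParentIncome -> Region <- UrbanRes
  P5: Ability <- Experience <- Industry -> UrbanRes
  P6: Ability <- Experience <- Industry -> Region <- UrbanRes
The empty set is not sufficient: P1 (Ability <- Industry -> UrbanRes) has no collider blocking it and no conditioned non-collider, so it is open.
Try {Industry}:
  P1: blocked at fork node Industry ∈ conditioning set.
  P2: blocked at fork node Industry ∈ conditioning set.
  P3: blocked at collider Region (neither it nor any descendant is in the conditioning set).
  P4: blocked at collider Region (neither it nor any descendant is in the conditioning set).
  P5: blocked at fork node Industry ∈ conditioning set.
  P6: blocked at fork node Industry ∈ conditioning set.
{Industry} contains no descendant of Ability and blocks every backdoor path.
No other singleton works — e.g. {ParentIncome} leaves P1 open — so {Industry} is the unique smallest valid adjustment set.

{Industry}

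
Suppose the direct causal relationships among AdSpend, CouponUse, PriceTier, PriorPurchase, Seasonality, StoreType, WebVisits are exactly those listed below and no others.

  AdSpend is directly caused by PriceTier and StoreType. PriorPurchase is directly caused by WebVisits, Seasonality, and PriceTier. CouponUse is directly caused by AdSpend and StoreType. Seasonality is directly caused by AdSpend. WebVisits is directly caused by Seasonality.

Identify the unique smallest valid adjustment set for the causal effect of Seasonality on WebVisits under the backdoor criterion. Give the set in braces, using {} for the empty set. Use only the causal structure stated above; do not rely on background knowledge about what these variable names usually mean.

{}

Variables eligible for adjustment (non-descendants of Seasonality, excluding Seasonality and WebVisits): {AdSpend, CouponUse, PriceTier, StoreType}.
Backdoor paths from Seasonality to WebVisits:
  P1: Seasonality <- AdSpend <- PriceTier -> PriorPurchase <- WebVisits
Each backdoor path contains an unconditioned collider, so every path is already blocked with the empty conditioning set:
  P1: blocked at collider PriorPurchase (neither it nor any descendant is in the conditioning set).
The empty set is therefore the unique smallest valid set.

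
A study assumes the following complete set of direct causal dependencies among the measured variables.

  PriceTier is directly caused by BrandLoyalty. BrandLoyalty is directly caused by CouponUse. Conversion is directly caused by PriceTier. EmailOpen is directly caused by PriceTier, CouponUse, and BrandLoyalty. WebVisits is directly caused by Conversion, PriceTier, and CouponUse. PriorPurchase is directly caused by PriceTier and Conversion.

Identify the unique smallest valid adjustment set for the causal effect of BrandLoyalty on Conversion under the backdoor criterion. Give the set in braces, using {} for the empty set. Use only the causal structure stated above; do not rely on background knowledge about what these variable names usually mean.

Variables eligible for adjustment (non-descendants of BrandLoyalty, excluding BrandLoyalty and Conversion): {CouponUse}.
Backdoor paths from BrandLoyalty to Conversion:
  P1: BrandLoyalty <- CouponUse -> EmailOpen <- PriceTier -> Conversion
  P2: BrandLoyalty <- CouponUse -> EmailOpen <- PriceTier -> PriorPurchase <- Conversion
  P3: BrandLoyalty <- CouponUse -> EmailOpen <- PriceTier -> WebVisits <- Conversion
  P4: BrandLoyalty <- CouponUse -> WebVisits <- PriceTier -> Conversion
  P5: BrandLoyalty <- CouponUse -> WebVisits <- PriceTier -> PriorPurchase <- Conversion
  P6: BrandLoyalty <- CouponUse -> WebVisits <- Conversion
Each backdoor path contains an unconditioned collider, so every path is already blocked with the empty conditioning set:
  P1: blocked at collider EmailOpen (neither it nor any descendant is in the conditioning set).
  P2: blocked at collider EmailOpen (neither it nor any descendant is in the conditioning set).
  P3: blocked at collider EmailOpen (neither it nor any descendant is in the conditioning set).
  P4: blocked at collider WebVisits (neither it nor any descendant is in the conditioning set).
  P5: blocked at collider WebVisits (neither it nor any descendant is in the conditioning set).
  P6: blocked at collider WebVisits (neither it nor any descendant is in the conditioning set).
The empty set is therefore the unique smallest valid set.

{}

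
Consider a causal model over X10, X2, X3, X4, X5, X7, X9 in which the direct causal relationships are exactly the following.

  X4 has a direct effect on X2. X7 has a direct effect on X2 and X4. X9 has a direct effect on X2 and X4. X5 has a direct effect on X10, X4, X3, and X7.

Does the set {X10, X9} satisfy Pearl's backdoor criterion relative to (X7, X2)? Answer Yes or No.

Backdoor paths from X7 to X2 (paths whose first edge points into X7):
  P1: X7 <- X5 -> X4 <- X9 -> X2
  P2: X7 <- X5 -> X4 -> X2
Condition 1 (no descendant of X7 in the set): holds — descendants of X7 are {X2, X4}; none are in {X10, X9}.
Condition 2 (every backdoor path blocked by {X10, X9}):
  P1: blocked at collider X4 (neither it nor any descendant is in the conditioning set).
  P2: open — no interior node is in the conditioning set.
{X10, X9} does not satisfy the backdoor criterion.

No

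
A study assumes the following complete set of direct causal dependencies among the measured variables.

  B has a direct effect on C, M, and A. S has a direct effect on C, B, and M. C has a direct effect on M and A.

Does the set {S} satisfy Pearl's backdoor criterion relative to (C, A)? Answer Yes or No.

Backdoor paths from C to A (paths whose first edge points into C):
  P1: C <- S -> B -> A
  P2: C <- S -> M <- B -> A
  P3: C <- B -> A
Condition 1 (no descendant of C in the set): holds — descendants of C are {A, M}; none are in {S}.
Condition 2 (every backdoor path blocked by {S}):
  P1: blocked at fork node S ∈ conditioning set.
  P2: blocked at fork node S ∈ conditioning set.
  P3: open — no interior node is in the conditioning set.
{S} does not satisfy the backdoor criterion.

No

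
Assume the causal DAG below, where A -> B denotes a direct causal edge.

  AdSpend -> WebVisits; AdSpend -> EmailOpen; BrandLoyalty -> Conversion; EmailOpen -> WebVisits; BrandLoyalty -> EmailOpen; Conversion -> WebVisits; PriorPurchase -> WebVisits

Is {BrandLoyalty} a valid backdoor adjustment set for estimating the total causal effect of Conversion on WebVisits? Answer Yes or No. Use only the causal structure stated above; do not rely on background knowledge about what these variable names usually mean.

Backdoor paths from Conversion to WebVisits (paths whose first edge points into Conversion):
  P1: Conversion <- BrandLoyalty -> EmailOpen <- AdSpend -> WebVisits
  P2: Conversion <- BrandLoyalty -> EmailOpen -> WebVisits
Condition 1 (no descendant of Conversion in the set): holds — descendants of Conversion are {WebVisits}; none are in {BrandLoyalty}.
Condition 2 (every backdoor path blocked by {BrandLoyalty}):
  P1: blocked at fork node BrandLoyalty ∈ conditioning set.
  P2: blocked at fork node BrandLoyalty ∈ conditioning set.
{BrandLoyalty} satisfies the backdoor criterion.

Yes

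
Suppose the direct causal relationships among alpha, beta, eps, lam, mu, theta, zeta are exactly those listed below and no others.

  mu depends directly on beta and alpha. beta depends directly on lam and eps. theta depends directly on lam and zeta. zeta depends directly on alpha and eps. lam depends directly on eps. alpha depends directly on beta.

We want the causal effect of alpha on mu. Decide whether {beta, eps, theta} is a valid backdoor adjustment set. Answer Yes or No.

No

Backdoor paths from alpha to mu (paths whose first edge points into alpha):
  P1: alpha <- beta -> mu
Condition 1 (no descendant of alpha in the set): FAILS — theta is a descendant of alpha.
Condition 2 (every backdoor path blocked by {beta, eps, theta}):
  P1: blocked at fork node beta ∈ conditioning set.
{beta, eps, theta} does not satisfy the backdoor criterion.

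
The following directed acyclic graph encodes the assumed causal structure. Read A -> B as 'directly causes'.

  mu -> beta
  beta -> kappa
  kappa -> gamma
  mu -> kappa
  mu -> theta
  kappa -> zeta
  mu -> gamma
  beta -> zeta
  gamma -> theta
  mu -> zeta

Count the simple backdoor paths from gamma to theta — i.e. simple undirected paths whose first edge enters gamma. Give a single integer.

6

A backdoor path from gamma to theta is any simple undirected path whose first edge points into gamma (i.e. leaves gamma via a parent).
Parents of gamma: {kappa, mu}.
Enumerating:
  P1: gamma <- mu -> theta
  P2: gamma <- kappa <- mu -> theta
  P3: gamma <- kappa <- beta <- mu -> theta
  P4: gamma <- kappa <- beta -> zeta <- mu -> theta
  P5: gamma <- kappa -> zeta <- mu -> theta
  P6: gamma <- kappa -> zeta <- beta <- mu -> theta
That exhausts the simple backdoor paths. Count: 6.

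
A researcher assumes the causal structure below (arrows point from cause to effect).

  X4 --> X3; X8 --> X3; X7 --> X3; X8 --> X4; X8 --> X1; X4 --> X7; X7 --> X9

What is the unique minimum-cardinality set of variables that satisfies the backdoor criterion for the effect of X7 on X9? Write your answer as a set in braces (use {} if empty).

{}

Variables eligible for adjustment (non-descendants of X7, excluding X7 and X9): {X1, X4, X8}.
Backdoor paths from X7 to X9:
  (none)
With no backdoor paths the empty set already satisfies the criterion, and it is trivially minimal.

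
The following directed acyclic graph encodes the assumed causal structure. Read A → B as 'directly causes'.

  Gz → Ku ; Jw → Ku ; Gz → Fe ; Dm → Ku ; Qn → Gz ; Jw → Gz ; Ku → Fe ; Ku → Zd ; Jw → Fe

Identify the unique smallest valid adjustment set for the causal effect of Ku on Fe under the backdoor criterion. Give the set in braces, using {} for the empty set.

{Gz, Jw}

Variables eligible for adjustment (non-descendants of Ku, excluding Ku and Fe): {Dm, Gz, Jw, Qn}.
Backdoor paths from Ku to Fe:
  P1: Ku <- Jw -> Gz -> Fe
  P2: Ku <- Jw -> Fe
  P3: Ku <- Gz <- Jw -> Fe
  P4: Ku <- Gz -> Fe
The empty set is not sufficient: P1 (Ku <- Jw -> Gz -> Fe) has no collider blocking it and no conditioned non-collider, so it is open.
Try {Gz, Jw}:
  P1: blocked at fork node Jw ∈ conditioning set.
  P2: blocked at fork node Jw ∈ conditioning set.
  P3: blocked at chain node Gz ∈ conditioning set.
  P4: blocked at fork node Gz ∈ conditioning set.
{Gz, Jw} contains no descendant of Ku and blocks every backdoor path.
Every element of {Gz, Jw} is needed (dropping Gz leaves P4 open; dropping Jw leaves P2 open), so no proper subset is valid.
Among all size-2 subsets of the eligible variables, only {Gz, Jw} blocks every backdoor path, so it is the unique smallest valid adjustment set.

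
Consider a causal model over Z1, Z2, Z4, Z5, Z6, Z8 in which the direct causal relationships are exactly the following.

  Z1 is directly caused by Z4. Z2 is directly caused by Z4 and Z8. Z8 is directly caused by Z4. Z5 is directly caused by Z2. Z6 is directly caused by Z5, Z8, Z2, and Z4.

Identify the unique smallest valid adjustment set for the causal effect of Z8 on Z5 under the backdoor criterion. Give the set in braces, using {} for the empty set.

{Z4}

Variables eligible for adjustment (non-descendants of Z8, excluding Z8 and Z5): {Z1, Z4}.
Backdoor paths from Z8 to Z5:
  P1: Z8 <- Z4 -> Z2 -> Z5
  P2: Z8 <- Z4 -> Z2 -> Z6 <- Z5
  P3: Z8 <- Z4 -> Z6 <- Z2 -> Z5
  P4: Z8 <- Z4 -> Z6 <- Z5
The empty set is not sufficient: P1 (Z8 <- Z4 -> Z2 -> Z5) has no collider blocking it and no conditioned non-collider, so it is open.
Try {Z4}:
  P1: blocked at fork node Z4 ∈ conditioning set.
  P2: blocked at fork node Z4 ∈ conditioning set.
  P3: blocked at fork node Z4 ∈ conditioning set.
  P4: blocked at fork node Z4 ∈ conditioning set.
{Z4} contains no descendant of Z8 and blocks every backdoor path.
No other singleton works — e.g. {Z1} leaves P1 open — so {Z4} is the unique smallest valid adjustment set.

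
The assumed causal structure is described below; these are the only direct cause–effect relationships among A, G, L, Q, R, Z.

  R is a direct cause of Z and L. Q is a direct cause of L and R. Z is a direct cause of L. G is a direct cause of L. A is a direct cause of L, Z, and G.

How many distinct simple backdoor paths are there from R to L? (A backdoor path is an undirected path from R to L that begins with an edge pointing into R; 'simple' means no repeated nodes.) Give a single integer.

1

A backdoor path from R to L is any simple undirected path whose first edge points into R (i.e. leaves R via a parent).
Parents of R: {Q}.
Enumerating:
  P1: R <- Q -> L
That exhausts the simple backdoor paths. Count: 1.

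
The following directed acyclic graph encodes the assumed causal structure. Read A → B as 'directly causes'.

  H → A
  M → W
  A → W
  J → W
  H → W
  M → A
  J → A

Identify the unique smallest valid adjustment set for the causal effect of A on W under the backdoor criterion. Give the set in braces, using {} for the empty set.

{H, J, M}

Variables eligible for adjustment (non-descendants of A, excluding A and W): {H, J, M}.
Backdoor paths from A to W:
  P1: A <- J -> W
  P2: A <- M -> W
  P3: A <- H -> W
The empty set is not sufficient: P1 (A <- J -> W) has no collider blocking it and no conditioned non-collider, so it is open.
Try {H, J, M}:
  P1: blocked at fork node J ∈ conditioning set.
  P2: blocked at fork node M ∈ conditioning set.
  P3: blocked at fork node H ∈ conditioning set.
{H, J, M} contains no descendant of A and blocks every backdoor path.
Every element of {H, J, M} is needed (dropping H leaves P3 open; dropping J leaves P1 open; dropping M leaves P2 open), so no proper subset is valid.
Among all size-3 subsets of the eligible variables, only {H, J, M} blocks every backdoor path, so it is the unique smallest valid adjustment set.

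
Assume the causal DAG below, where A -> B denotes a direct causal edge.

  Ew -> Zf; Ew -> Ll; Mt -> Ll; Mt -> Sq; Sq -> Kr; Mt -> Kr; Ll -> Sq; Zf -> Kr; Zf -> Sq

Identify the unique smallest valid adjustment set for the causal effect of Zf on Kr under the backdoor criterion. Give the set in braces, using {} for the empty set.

{Ew}

Variables eligible for adjustment (non-descendants of Zf, excluding Zf and Kr): {Ew, Ll, Mt}.
Backdoor paths from Zf to Kr:
  P1: Zf <- Ew -> Ll <- Mt -> Sq -> Kr
  P2: Zf <- Ew -> Ll <- Mt -> Kr
  P3: Zf <- Ew -> Ll -> Sq <- Mt -> Kr
  P4: Zf <- Ew -> Ll -> Sq -> Kr
The empty set is not sufficient: P4 (Zf <- Ew -> Ll -> Sq -> Kr) has no collider blocking it and no conditioned non-collider, so it is open.
Try {Ew}:
  P1: blocked at fork node Ew ∈ conditioning set.
  P2: blocked at fork node Ew ∈ conditioning set.
  P3: blocked at fork node Ew ∈ conditioning set.
  P4: blocked at fork node Ew ∈ conditioning set.
{Ew} contains no descendant of Zf and blocks every backdoor path.
No other singleton works — e.g. {Mt} leaves P4 open — so {Ew} is the unique smallest valid adjustment set.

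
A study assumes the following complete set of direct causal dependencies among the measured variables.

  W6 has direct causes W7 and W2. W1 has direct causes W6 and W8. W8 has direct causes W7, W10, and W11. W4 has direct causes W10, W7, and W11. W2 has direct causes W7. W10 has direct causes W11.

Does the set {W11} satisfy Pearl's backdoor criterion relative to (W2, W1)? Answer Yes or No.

Backdoor paths from W2 to W1 (paths whose first edge points into W2):
  P1: W2 <- W7 -> W8 -> W1
  P2: W2 <- W7 -> W6 -> W1
  P3: W2 <- W7 -> W4 <- W11 -> W10 -> W8 -> W1
  P4: W2 <- W7 -> W4 <- W11 -> W8 -> W1
  P5: W2 <- W7 -> W4 <- W10 <- W11 -> W8 -> W1
  P6: W2 <- W7 -> W4 <- W10 -> W8 -> W1
Condition 1 (no descendant of W2 in the set): holds — descendants of W2 are {W1, W6}; none are in {W11}.
Condition 2 (every backdoor path blocked by {W11}):
  P1: open — no interior node is in the conditioning set.
  P2: open — no interior node is in the conditioning set.
  P3: blocked at collider W4 (neither it nor any descendant is in the conditioning set).
  P4: blocked at collider W4 (neither it nor any descendant is in the conditioning set).
  P5: blocked at collider W4 (neither it nor any descendant is in the conditioning set).
  P6: blocked at collider W4 (neither it nor any descendant is in the conditioning set).
{W11} does not satisfy the backdoor criterion.

No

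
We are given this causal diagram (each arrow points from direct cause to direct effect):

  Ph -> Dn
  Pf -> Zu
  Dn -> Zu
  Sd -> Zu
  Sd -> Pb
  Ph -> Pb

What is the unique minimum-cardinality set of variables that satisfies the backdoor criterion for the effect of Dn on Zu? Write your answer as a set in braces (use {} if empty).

{}

Variables eligible for adjustment (non-descendants of Dn, excluding Dn and Zu): {Pb, Pf, Ph, Sd}.
Backdoor paths from Dn to Zu:
  P1: Dn <- Ph -> Pb <- Sd -> Zu
Each backdoor path contains an unconditioned collider, so every path is already blocked with the empty conditioning set:
  P1: blocked at collider Pb (neither it nor any descendant is in the conditioning set).
The empty set is therefore the unique smallest valid set.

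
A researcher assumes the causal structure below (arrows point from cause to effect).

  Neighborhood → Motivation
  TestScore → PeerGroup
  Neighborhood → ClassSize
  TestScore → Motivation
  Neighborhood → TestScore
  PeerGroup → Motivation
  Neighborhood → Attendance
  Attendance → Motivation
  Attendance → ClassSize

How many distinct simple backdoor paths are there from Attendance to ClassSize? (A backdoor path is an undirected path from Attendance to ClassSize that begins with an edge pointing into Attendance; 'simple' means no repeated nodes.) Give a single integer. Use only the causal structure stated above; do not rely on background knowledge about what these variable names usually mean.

1

A backdoor path from Attendance to ClassSize is any simple undirected path whose first edge points into Attendance (i.e. leaves Attendance via a parent).
Parents of Attendance: {Neighborhood}.
Enumerating:
  P1: Attendance <- Neighborhood -> ClassSize
That exhausts the simple backdoor paths. Count: 1.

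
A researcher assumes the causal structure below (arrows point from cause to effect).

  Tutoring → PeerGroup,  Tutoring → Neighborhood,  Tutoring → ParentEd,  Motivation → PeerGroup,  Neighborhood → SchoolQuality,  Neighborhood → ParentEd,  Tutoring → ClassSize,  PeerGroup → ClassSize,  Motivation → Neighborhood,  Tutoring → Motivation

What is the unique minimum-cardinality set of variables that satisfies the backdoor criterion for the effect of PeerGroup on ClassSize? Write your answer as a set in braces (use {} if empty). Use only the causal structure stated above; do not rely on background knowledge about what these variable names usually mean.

Variables eligible for adjustment (non-descendants of PeerGroup, excluding PeerGroup and ClassSize): {Motivation, Neighborhood, ParentEd, SchoolQuality, Tutoring}.
Backdoor paths from PeerGroup to ClassSize:
  P1: PeerGroup <- Tutoring -> ClassSize
  P2: PeerGroup <- Motivation <- Tutoring -> ClassSize
  P3: PeerGroup <- Motivation -> Neighborhood <- Tutoring -> ClassSize
  P4: PeerGroup <- Motivation -> Neighborhood -> ParentEd <- Tutoring -> ClassSize
The empty set is not sufficient: P1 (PeerGroup <- Tutoring -> ClassSize) has no collider blocking it and no conditioned non-collider, so it is open.
Try {Tutoring}:
  P1: blocked at fork node Tutoring ∈ conditioning set.
  P2: blocked at fork node Tutoring ∈ conditioning set.
  P3: blocked at collider Neighborhood (neither it nor any descendant is in the conditioning set).
  P4: blocked at collider ParentEd (neither it nor any descendant is in the conditioning set).
{Tutoring} contains no descendant of PeerGroup and blocks every backdoor path.
No other singleton works — e.g. {Motivation} leaves P1 open — so {Tutoring} is the unique smallest valid adjustment set.

{Tutoring}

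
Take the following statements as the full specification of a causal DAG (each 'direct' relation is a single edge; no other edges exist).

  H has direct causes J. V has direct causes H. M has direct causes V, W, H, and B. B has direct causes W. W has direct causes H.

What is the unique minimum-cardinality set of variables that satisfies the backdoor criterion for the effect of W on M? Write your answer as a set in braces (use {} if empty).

{H}

Variables eligible for adjustment (non-descendants of W, excluding W and M): {H, J, V}.
Backdoor paths from W to M:
  P1: W <- H -> V -> M
  P2: W <- H -> M
The empty set is not sufficient: P1 (W <- H -> V -> M) has no collider blocking it and no conditioned non-collider, so it is open.
Try {H}:
  P1: blocked at fork node H ∈ conditioning set.
  P2: blocked at fork node H ∈ conditioning set.
{H} contains no descendant of W and blocks every backdoor path.
No other singleton works — e.g. {J} leaves P1 open — so {H} is the unique smallest valid adjustment set.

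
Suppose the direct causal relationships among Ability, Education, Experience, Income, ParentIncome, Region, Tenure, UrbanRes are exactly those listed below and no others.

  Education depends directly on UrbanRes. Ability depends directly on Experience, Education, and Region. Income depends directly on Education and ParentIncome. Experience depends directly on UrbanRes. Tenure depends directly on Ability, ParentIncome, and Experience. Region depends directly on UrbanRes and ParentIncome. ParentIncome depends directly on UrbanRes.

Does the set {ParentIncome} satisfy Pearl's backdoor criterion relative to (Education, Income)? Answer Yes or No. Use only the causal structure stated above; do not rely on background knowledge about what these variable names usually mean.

Backdoor paths from Education to Income (paths whose first edge points into Education):
  P1: Education <- UrbanRes -> Experience -> Ability <- Region <- ParentIncome -> Income
  P2: Education <- UrbanRes -> Experience -> Ability -> Tenure <- ParentIncome -> Income
  P3: Education <- UrbanRes -> Experience -> Tenure <- ParentIncome -> Income
  P4: Education <- UrbanRes -> Experience -> Tenure <- Ability <- Region <- ParentIncome -> Income
  P5: Education <- UrbanRes -> ParentIncome -> Income
  P6: Education <- UrbanRes -> Region <- ParentIncome -> Income
  P7: Education <- UrbanRes -> Region -> Ability <- Experience -> Tenure <- ParentIncome -> Income
  P8: Education <- UrbanRes -> Region -> Ability -> Tenure <- ParentIncome -> Income
Condition 1 (no descendant of Education in the set): holds — descendants of Education are {Ability, Income, Tenure}; none are in {ParentIncome}.
Condition 2 (every backdoor path blocked by {ParentIncome}):
  P1: blocked at collider Ability (neither it nor any descendant is in the conditioning set).
  P2: blocked at collider Tenure (neither it nor any descendant is in the conditioning set).
  P3: blocked at collider Tenure (neither it nor any descendant is in the conditioning set).
  P4: blocked at collider Tenure (neither it nor any descendant is in the conditioning set).
  P5: blocked at chain node ParentIncome ∈ conditioning set.
  P6: blocked at collider Region (neither it nor any descendant is in the conditioning set).
  P7: blocked at collider Ability (neither it nor any descendant is in the conditioning set).
  P8: blocked at collider Tenure (neither it nor any descendant is in the conditioning set).
{ParentIncome} satisfies the backdoor criterion.

Yes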